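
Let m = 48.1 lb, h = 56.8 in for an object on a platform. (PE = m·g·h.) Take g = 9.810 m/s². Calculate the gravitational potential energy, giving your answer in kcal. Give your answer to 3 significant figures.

Directly: PE = mgh.
m = 48.1 lb = 21.82 kg; h = 56.8 in = 1.443 m; g = 9.810 m/s².
PE = 308.8 J  (the unit combination reduces to kg·m²/s² = J)
308.8 J × (1 kcal / 4184 J) = 0.07380 kcal

0.0738 kcal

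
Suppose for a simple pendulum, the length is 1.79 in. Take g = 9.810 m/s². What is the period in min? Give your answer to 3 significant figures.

0.00713 min

Directly: T = 2π√(L/g).
L = 1.79 in = 0.04547 m; g = 9.810 m/s².
T = 0.4277 s
0.4277 s × (1 min / 60.00 s) = 0.007129 min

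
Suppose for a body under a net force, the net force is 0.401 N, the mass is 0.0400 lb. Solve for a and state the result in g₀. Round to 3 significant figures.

2.25 g₀

From Newton's second law: a = F/m.
F = 0.401 N; m = 0.0400 lb = 0.01814 kg.
a = 22.10 m/s²
22.10 m/s² × (1 g₀ / 9.807 m/s²) = 2.254 g₀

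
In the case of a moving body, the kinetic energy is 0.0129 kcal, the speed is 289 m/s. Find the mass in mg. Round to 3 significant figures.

Solving KE = ½mv² for m: m = 2·KE/v².
KE = 0.0129 kcal = 53.97 J; v = 289 m/s.
m = 0.001292 kg
0.001292 kg × (1 mg / 1.000×10^-6 kg) = 1292 mg

1290 mg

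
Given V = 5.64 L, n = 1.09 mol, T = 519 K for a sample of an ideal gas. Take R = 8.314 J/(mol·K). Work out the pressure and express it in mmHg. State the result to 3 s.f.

6250 mmHg

From the ideal-gas law: P = nRT/V.
V = 5.64 L = 0.005640 m³; n = 1.09 mol; T = 519 K; R = 8.314 J/(mol·K).
P = 8.339×10^5 Pa  (the unit combination reduces to kg/(m·s²) = Pa)
8.339×10^5 Pa × (1 mmHg / 133.3 Pa) = 6255 mmHg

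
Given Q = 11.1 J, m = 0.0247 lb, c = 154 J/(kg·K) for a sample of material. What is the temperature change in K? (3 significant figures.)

6.43 K

Rearranging Q = m·c·ΔT for ΔT: ΔT = Q/(m·c).
Q = 11.1 J; m = 0.0247 lb = 0.01120 kg; c = 154 J/(kg·K).
ΔT = 6.433 K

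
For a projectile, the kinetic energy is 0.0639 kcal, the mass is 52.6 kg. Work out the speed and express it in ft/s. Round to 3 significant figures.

10.5 ft/s

Solving KE = ½mv² for v: v = √(2·KE/m).
KE = 0.0639 kcal = 267.4 J; m = 52.6 kg.
v = 3.188 m/s
3.188 m/s × (1 ft/s / 0.3048 m/s) = 10.46 ft/s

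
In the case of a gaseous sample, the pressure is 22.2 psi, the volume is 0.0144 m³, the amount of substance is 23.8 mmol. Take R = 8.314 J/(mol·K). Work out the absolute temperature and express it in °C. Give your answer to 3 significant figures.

10900 °C

Rearranging PV = nRT for T: T = PV/(nR).
P = 22.2 psi = 1.531×10^5 Pa; V = 0.0144 m³; n = 23.8 mmol = 0.02380 mol; R = 8.314 J/(mol·K).
T = 11139 K
11139 K − 273.15 = 10866 °C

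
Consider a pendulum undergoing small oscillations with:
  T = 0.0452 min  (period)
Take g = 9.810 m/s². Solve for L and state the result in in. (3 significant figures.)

72.0 in

Rearranging T = 2π√(L/g) for L: L = g·(T/2π)².
T = 0.0452 min = 2.712 s; g = 9.810 m/s².
L = 1.828 m
1.828 m × (1 in / 0.02540 m) = 71.95 in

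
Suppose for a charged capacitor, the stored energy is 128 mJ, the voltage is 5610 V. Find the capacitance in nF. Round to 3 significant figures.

8.13 nF

Rearranging E = ½C·V² for C: C = 2E/V².
E = 128 mJ = 0.1280 J; V = 5610 V.
C = 8.134×10^-9 F
8.134×10^-9 F × (1 nF / 1.000×10^-9 F) = 8.134 nF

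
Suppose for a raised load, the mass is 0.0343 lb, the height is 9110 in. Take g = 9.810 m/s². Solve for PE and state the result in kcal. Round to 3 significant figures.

0.00844 kcal

Directly: PE = mgh.
m = 0.0343 lb = 0.01556 kg; h = 9110 in = 231.4 m; g = 9.810 m/s².
PE = 35.32 J
35.32 J × (1 kcal / 4184 J) = 0.008441 kcal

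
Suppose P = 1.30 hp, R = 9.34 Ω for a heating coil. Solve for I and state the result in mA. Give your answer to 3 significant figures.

Solving P = I²R for I: I = √(P/R).
P = 1.30 hp = 969.4 W; R = 9.34 Ω.
I = 10.19 A
10.19 A × (1 mA / 0.001000 A) = 10188 mA

10200 mA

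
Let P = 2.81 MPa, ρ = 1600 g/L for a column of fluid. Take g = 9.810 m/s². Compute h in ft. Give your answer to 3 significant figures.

587 ft

Rearranging: h = P/(ρ·g).
P = 2.81 MPa = 2.810×10^6 Pa; ρ = 1600 g/L = 1600 kg/m³; g = 9.810 m/s².
h = 179.0 m
179.0 m × (1 ft / 0.3048 m) = 587.4 ft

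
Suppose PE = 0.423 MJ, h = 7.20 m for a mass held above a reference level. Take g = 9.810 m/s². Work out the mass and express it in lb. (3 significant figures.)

Rearranging: m = PE/(g·h).
PE = 0.423 MJ = 4.230×10^5 J; h = 7.20 m; g = 9.810 m/s².
m = 5989 kg
5989 kg × (1 lb / 0.4536 kg) = 13203 lb

13200 lb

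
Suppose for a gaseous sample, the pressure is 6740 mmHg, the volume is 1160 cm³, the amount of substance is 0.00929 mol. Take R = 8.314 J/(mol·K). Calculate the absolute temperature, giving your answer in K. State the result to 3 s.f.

Rearranging: T = PV/(nR).
P = 6740 mmHg = 8.986×10^5 Pa; V = 1160 cm³ = 0.001160 m³; n = 0.00929 mol; R = 8.314 J/(mol·K).
T = 13496 K

13500 K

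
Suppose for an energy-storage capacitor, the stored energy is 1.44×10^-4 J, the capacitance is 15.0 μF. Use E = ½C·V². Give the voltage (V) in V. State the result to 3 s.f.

Rearranging: V = √(2E/C).
E = 1.44×10^-4 J; C = 15.0 μF = 1.500×10^-5 F.
V = 4.382 V

4.38 V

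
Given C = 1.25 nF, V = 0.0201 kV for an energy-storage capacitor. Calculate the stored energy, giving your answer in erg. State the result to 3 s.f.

2.53 erg

E is given directly by: E = ½CV².
C = 1.25 nF = 1.250×10^-9 F; V = 0.0201 kV = 20.10 V.
E = 2.525×10^-7 J  (the unit combination reduces to kg·m²/s² = J)
2.525×10^-7 J × (1 erg / 1.000×10^-7 J) = 2.525 erg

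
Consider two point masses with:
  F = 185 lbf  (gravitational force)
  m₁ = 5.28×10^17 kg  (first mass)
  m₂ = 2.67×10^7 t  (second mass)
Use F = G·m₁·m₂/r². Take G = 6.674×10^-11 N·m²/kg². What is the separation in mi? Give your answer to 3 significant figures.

Rearranging: r = √(G·m₁m₂/F).
F = 185 lbf = 822.9 N; m₁ = 5.28×10^17 kg; m₂ = 2.67×10^7 t = 2.670×10^10 kg; G = 6.674×10^-11 N·m²/kg².
r = 3.381×10^7 m
3.381×10^7 m × (1 mi / 1609 m) = 21011 mi

21000 mi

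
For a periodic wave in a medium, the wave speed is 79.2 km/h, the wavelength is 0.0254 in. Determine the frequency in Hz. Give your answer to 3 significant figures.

Solving v = f·λ for f: f = v/λ.
v = 79.2 km/h = 22.00 m/s; λ = 0.0254 in = 6.452×10^-4 m.
f = 34100 Hz

34100 Hz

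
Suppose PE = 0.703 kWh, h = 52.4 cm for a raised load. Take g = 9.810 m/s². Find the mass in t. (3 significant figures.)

Rearranging PE = m·g·h for m: m = PE/(g·h).
PE = 0.703 kWh = 2.531×10^6 J; h = 52.4 cm = 0.5240 m; g = 9.810 m/s².
m = 4.923×10^5 kg
4.923×10^5 kg × (1 t / 1000 kg) = 492.3 t

492 t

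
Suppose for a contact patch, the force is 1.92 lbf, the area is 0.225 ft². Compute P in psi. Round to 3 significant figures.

0.0593 psi

Directly: P = F/A.
F = 1.92 lbf = 8.541 N; A = 0.225 ft² = 0.02090 m².
P = 408.6 Pa
408.6 Pa × (1 psi / 6895 Pa) = 0.05926 psi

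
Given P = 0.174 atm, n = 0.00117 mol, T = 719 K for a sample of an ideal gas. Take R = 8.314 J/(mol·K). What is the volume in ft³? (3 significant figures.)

From the ideal-gas law: V = nRT/P.
P = 0.174 atm = 17631 Pa; n = 0.00117 mol; T = 719 K; R = 8.314 J/(mol·K).
V = 3.967×10^-4 m³
3.967×10^-4 m³ × (1 ft³ / 0.02832 m³) = 0.01401 ft³

0.0140 ft³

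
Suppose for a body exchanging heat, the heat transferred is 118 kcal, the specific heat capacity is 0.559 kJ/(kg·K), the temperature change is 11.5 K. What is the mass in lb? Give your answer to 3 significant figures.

Rearranging Q = m·c·ΔT for m: m = Q/(c·ΔT).
Q = 118 kcal = 4.937×10^5 J; c = 0.559 kJ/(kg·K) = 559.0 J/(kg·K); ΔT = 11.5 K.
m = 76.80 kg
76.80 kg × (1 lb / 0.4536 kg) = 169.3 lb

169 lb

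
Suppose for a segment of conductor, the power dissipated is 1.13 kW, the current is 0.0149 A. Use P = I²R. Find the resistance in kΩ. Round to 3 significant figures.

Solving P = I²R for R: R = P/I².
P = 1.13 kW = 1130 W; I = 0.0149 A.
R = 5.090×10^6 Ω
5.090×10^6 Ω × (1 kΩ / 1000 Ω) = 5090 kΩ

5090 kΩ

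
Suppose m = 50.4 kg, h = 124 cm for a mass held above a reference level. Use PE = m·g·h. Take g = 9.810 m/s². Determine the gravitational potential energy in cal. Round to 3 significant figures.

147 cal

PE is given directly by: PE = mgh.
m = 50.4 kg; h = 124 cm = 1.240 m; g = 9.810 m/s².
PE = 613.1 J  (the unit combination reduces to kg·m²/s² = J)
613.1 J × (1 cal / 4.184 J) = 146.5 cal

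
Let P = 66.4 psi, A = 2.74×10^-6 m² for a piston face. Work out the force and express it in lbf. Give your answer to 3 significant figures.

0.282 lbf

Rearranging P = F/A for F: F = P·A.
P = 66.4 psi = 4.578×10^5 Pa; A = 2.74×10^-6 m².
F = 1.254 N
1.254 N × (1 lbf / 4.448 N) = 0.2820 lbf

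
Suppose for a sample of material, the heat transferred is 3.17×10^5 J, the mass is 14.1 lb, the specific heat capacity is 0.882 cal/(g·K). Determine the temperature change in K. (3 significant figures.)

13.4 K

Rearranging Q = m·c·ΔT for ΔT: ΔT = Q/(m·c).
Q = 3.17×10^5 J; m = 14.1 lb = 6.396 kg; c = 0.882 cal/(g·K) = 3690 J/(kg·K).
ΔT = 13.43 K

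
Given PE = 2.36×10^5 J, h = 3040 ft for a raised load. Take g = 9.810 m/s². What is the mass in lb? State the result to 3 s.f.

57.2 lb

Rearranging PE = m·g·h for m: m = PE/(g·h).
PE = 2.36×10^5 J; h = 3040 ft = 926.6 m; g = 9.810 m/s².
m = 25.96 kg
25.96 kg × (1 lb / 0.4536 kg) = 57.24 lb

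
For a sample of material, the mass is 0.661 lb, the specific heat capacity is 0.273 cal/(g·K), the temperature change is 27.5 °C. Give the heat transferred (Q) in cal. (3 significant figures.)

2250 cal

Q is given directly by: Q = mcΔT.
m = 0.661 lb = 0.2998 kg; c = 0.273 cal/(g·K) = 1142 J/(kg·K); ΔT = 27.5 °C = 27.50 K.
Q = 9418 J
9418 J × (1 cal / 4.184 J) = 2251 cal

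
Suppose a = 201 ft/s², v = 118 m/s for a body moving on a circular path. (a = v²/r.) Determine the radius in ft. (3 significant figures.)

746 ft

Solving a = v²/r for r: r = v²/a.
a = 201 ft/s² = 61.26 m/s²; v = 118 m/s.
r = 227.3 m
227.3 m × (1 ft / 0.3048 m) = 745.7 ft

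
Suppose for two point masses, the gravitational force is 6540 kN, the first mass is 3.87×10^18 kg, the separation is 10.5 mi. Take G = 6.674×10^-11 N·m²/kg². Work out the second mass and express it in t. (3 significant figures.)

From Newton's law of gravitation: m₂ = F·r²/(G·m₁).
F = 6540 kN = 6.540×10^6 N; m₁ = 3.87×10^18 kg; r = 10.5 mi = 16898 m; G = 6.674×10^-11 N·m²/kg².
m₂ = 7.230×10^6 kg
7.230×10^6 kg × (1 t / 1000 kg) = 7230 t

7230 t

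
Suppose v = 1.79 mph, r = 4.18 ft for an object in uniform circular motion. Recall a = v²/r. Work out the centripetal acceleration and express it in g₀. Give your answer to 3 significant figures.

0.0512 g₀

Directly: a = v²/r.
v = 1.79 mph = 0.8002 m/s; r = 4.18 ft = 1.274 m.
a = 0.5026 m/s²
0.5026 m/s² × (1 g₀ / 9.807 m/s²) = 0.05125 g₀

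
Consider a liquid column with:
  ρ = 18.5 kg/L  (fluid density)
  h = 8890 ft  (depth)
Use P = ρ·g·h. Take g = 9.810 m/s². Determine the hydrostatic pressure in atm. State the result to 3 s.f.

4850 atm

P is given directly by: P = ρgh.
ρ = 18.5 kg/L = 18500 kg/m³; h = 8890 ft = 2710 m; g = 9.810 m/s².
P = 4.918×10^8 Pa
4.918×10^8 Pa × (1 atm / 1.013×10^5 Pa) = 4853 atm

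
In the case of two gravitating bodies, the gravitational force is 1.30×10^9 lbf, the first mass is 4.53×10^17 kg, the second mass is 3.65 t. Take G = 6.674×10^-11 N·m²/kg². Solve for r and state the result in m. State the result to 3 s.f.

From Newton's law of gravitation: r = √(G·m₁m₂/F).
F = 1.30×10^9 lbf = 5.783×10^9 N; m₁ = 4.53×10^17 kg; m₂ = 3.65 t = 3650 kg; G = 6.674×10^-11 N·m²/kg².
r = 4.368 m

4.37 m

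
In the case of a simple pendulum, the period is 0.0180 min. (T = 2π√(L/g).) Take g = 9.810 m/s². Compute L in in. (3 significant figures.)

11.4 in

Rearranging T = 2π√(L/g) for L: L = g·(T/2π)².
T = 0.0180 min = 1.080 s; g = 9.810 m/s².
L = 0.2898 m
0.2898 m × (1 in / 0.02540 m) = 11.41 in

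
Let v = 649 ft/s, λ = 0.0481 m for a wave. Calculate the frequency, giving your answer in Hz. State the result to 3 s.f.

Solving v = f·λ for f: f = v/λ.
v = 649 ft/s = 197.8 m/s; λ = 0.0481 m.
f = 4113 Hz

4110 Hz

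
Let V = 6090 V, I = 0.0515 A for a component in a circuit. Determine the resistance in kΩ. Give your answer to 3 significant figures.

118 kΩ

From Ohm's law: R = V/I.
V = 6090 V; I = 0.0515 A.
R = 1.183×10^5 Ω
1.183×10^5 Ω × (1 kΩ / 1000 Ω) = 118.3 kΩ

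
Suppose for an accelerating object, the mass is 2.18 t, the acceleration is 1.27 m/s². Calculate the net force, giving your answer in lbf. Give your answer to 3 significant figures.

622 lbf

From Newton's second law: F = m·a.
m = 2.18 t = 2180 kg; a = 1.27 m/s².
F = 2769 N
2769 N × (1 lbf / 4.448 N) = 622.4 lbf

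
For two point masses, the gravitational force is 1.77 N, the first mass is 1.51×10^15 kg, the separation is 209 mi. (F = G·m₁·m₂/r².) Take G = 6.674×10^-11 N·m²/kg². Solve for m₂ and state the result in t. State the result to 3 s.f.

1990 t

Rearranging F = G·m₁·m₂/r² for m₂: m₂ = F·r²/(G·m₁).
F = 1.77 N; m₁ = 1.51×10^15 kg; r = 209 mi = 3.364×10^5 m; G = 6.674×10^-11 N·m²/kg².
m₂ = 1.987×10^6 kg
1.987×10^6 kg × (1 t / 1000 kg) = 1987 t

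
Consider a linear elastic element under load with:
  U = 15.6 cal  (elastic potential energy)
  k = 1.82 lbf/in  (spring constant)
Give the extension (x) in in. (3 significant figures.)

25.2 in

Rearranging: x = √(2U/k).
U = 15.6 cal = 65.27 J; k = 1.82 lbf/in = 318.7 N/m.
x = 0.6400 m
0.6400 m × (1 in / 0.02540 m) = 25.20 in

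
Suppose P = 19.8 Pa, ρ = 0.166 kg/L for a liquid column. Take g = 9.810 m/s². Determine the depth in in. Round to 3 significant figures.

Rearranging P = ρ·g·h for h: h = P/(ρ·g).
P = 19.8 Pa; ρ = 0.166 kg/L = 166.0 kg/m³; g = 9.810 m/s².
h = 0.01216 m
0.01216 m × (1 in / 0.02540 m) = 0.4787 in

0.479 in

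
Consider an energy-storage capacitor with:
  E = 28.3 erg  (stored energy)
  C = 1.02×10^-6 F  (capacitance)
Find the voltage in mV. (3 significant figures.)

Rearranging: V = √(2E/C).
E = 28.3 erg = 2.830×10^-6 J; C = 1.02×10^-6 F.
V = 2.356 V
2.356 V × (1 mV / 0.001000 V) = 2356 mV

2360 mV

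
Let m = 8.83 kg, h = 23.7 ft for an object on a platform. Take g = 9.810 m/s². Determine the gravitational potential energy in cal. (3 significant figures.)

150 cal

PE is given directly by: PE = mgh.
m = 8.83 kg; h = 23.7 ft = 7.224 m; g = 9.810 m/s².
PE = 625.7 J
625.7 J × (1 cal / 4.184 J) = 149.6 cal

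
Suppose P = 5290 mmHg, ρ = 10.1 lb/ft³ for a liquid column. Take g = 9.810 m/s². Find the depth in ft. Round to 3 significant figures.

Solving P = ρ·g·h for h: h = P/(ρ·g).
P = 5290 mmHg = 7.053×10^5 Pa; ρ = 10.1 lb/ft³ = 161.8 kg/m³; g = 9.810 m/s².
h = 444.4 m
444.4 m × (1 ft / 0.3048 m) = 1458 ft

1460 ft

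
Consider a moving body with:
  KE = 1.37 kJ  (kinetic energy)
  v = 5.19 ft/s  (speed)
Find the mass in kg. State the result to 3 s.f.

1090 kg

Solving KE = ½mv² for m: m = 2·KE/v².
KE = 1.37 kJ = 1370 J; v = 5.19 ft/s = 1.582 m/s.
m = 1095 kg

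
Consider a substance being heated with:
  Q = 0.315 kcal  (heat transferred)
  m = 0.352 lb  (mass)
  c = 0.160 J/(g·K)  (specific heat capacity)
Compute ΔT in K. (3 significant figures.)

Rearranging: ΔT = Q/(m·c).
Q = 0.315 kcal = 1318 J; m = 0.352 lb = 0.1597 kg; c = 0.160 J/(g·K) = 160.0 J/(kg·K).
ΔT = 51.59 K

51.6 K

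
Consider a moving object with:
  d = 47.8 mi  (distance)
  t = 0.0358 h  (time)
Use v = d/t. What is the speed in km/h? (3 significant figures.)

Directly: v = d/t.
d = 47.8 mi = 76927 m; t = 0.0358 h = 128.9 s.
v = 596.9 m/s
596.9 m/s × (1 km/h / 0.2778 m/s) = 2149 km/h

2150 km/h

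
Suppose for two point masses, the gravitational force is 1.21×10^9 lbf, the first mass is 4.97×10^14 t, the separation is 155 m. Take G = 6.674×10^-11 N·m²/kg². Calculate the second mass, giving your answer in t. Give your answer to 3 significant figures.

From Newton's law of gravitation: m₂ = F·r²/(G·m₁).
F = 1.21×10^9 lbf = 5.382×10^9 N; m₁ = 4.97×10^14 t = 4.970×10^17 kg; r = 155 m; G = 6.674×10^-11 N·m²/kg².
m₂ = 3.898×10^6 kg
3.898×10^6 kg × (1 t / 1000 kg) = 3898 t

3900 t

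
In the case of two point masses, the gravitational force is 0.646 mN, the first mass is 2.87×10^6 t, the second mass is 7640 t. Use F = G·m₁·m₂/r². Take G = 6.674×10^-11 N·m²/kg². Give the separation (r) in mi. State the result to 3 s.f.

29.6 mi

From Newton's law of gravitation: r = √(G·m₁m₂/F).
F = 0.646 mN = 6.460×10^-4 N; m₁ = 2.87×10^6 t = 2.870×10^9 kg; m₂ = 7640 t = 7.640×10^6 kg; G = 6.674×10^-11 N·m²/kg².
r = 47595 m
47595 m × (1 mi / 1609 m) = 29.57 mi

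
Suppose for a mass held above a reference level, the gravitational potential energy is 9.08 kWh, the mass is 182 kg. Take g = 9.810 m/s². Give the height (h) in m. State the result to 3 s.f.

Rearranging: h = PE/(m·g).
PE = 9.08 kWh = 3.269×10^7 J; m = 182 kg; g = 9.810 m/s².
h = 18308 m

18300 m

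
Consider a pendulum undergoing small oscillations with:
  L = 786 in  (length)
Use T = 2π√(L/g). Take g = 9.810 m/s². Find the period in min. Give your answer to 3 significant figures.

0.149 min

Directly: T = 2π√(L/g).
L = 786 in = 19.96 m; g = 9.810 m/s².
T = 8.963 s
8.963 s × (1 min / 60.00 s) = 0.1494 min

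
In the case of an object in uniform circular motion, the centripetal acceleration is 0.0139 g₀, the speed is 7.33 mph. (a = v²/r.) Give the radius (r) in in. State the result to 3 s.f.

Rearranging a = v²/r for r: r = v²/a.
a = 0.0139 g₀ = 0.1363 m/s²; v = 7.33 mph = 3.277 m/s.
r = 78.77 m
78.77 m × (1 in / 0.02540 m) = 3101 in

3100 in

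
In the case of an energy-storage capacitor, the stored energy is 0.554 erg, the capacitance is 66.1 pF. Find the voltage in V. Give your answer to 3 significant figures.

Solving E = ½C·V² for V: V = √(2E/C).
E = 0.554 erg = 5.540×10^-8 J; C = 66.1 pF = 6.610×10^-11 F.
V = 40.94 V  (the unit combination reduces to kg·m²/(A·s³) = V)

40.9 V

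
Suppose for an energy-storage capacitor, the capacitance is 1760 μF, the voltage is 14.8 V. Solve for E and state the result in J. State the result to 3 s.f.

E is given directly by: E = ½CV².
C = 1760 μF = 0.001760 F; V = 14.8 V.
E = 0.1928 J  (the unit combination reduces to kg·m²/s² = J)

0.193 J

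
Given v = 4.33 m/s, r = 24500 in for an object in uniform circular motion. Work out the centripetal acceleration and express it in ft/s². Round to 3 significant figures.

0.0988 ft/s²

a is given directly by: a = v²/r.
v = 4.33 m/s; r = 24500 in = 622.3 m.
a = 0.03013 m/s²
0.03013 m/s² × (1 ft/s² / 0.3048 m/s²) = 0.09885 ft/s²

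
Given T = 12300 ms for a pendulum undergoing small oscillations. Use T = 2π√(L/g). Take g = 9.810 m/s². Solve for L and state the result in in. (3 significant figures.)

1480 in

Rearranging: L = g·(T/2π)².
T = 12300 ms = 12.30 s; g = 9.810 m/s².
L = 37.59 m
37.59 m × (1 in / 0.02540 m) = 1480 in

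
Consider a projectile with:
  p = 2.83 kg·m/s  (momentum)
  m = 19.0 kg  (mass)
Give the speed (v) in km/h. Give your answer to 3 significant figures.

Solving p = m·v for v: v = p/m.
p = 2.83 kg·m/s; m = 19.0 kg.
v = 0.1489 m/s
0.1489 m/s × (1 km/h / 0.2778 m/s) = 0.5362 km/h

0.536 km/h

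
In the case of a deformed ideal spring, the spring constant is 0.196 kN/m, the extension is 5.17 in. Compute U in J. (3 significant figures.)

1.69 J

Directly: U = ½kx².
k = 0.196 kN/m = 196.0 N/m; x = 5.17 in = 0.1313 m.
U = 1.690 J  (the unit combination reduces to kg·m²/s² = J)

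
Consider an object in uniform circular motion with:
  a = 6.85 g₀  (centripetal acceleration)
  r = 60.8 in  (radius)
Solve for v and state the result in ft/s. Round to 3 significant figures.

33.4 ft/s

Solving a = v²/r for v: v = √(a·r).
a = 6.85 g₀ = 67.18 m/s²; r = 60.8 in = 1.544 m.
v = 10.19 m/s
10.19 m/s × (1 ft/s / 0.3048 m/s) = 33.42 ft/s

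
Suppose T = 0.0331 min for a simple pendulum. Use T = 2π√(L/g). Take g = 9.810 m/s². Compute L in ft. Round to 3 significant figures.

3.22 ft

Solving T = 2π√(L/g) for L: L = g·(T/2π)².
T = 0.0331 min = 1.986 s; g = 9.810 m/s².
L = 0.9801 m
0.9801 m × (1 ft / 0.3048 m) = 3.216 ft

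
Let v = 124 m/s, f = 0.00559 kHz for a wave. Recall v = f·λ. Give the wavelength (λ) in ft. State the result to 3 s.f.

72.8 ft

Solving v = f·λ for λ: λ = v/f.
v = 124 m/s; f = 0.00559 kHz = 5.590 Hz.
λ = 22.18 m
22.18 m × (1 ft / 0.3048 m) = 72.78 ft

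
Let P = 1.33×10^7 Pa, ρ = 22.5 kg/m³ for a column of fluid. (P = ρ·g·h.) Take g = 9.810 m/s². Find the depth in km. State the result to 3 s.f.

60.3 km

Rearranging P = ρ·g·h for h: h = P/(ρ·g).
P = 1.33×10^7 Pa; ρ = 22.5 kg/m³; g = 9.810 m/s².
h = 60256 m
60256 m × (1 km / 1000 m) = 60.26 km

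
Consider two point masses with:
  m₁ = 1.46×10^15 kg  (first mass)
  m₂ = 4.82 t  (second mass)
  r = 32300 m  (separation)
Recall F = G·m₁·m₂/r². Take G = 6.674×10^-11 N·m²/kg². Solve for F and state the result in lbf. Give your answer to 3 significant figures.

0.101 lbf

From Newton's law of gravitation: F = Gm₁m₂/r².
m₁ = 1.46×10^15 kg; m₂ = 4.82 t = 4820 kg; r = 32300 m; G = 6.674×10^-11 N·m²/kg².
F = 0.4502 N  (the unit combination reduces to kg·m/s² = N)
0.4502 N × (1 lbf / 4.448 N) = 0.1012 lbf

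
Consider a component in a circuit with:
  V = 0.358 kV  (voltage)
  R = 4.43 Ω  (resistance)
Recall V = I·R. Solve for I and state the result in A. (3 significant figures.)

80.8 A

From Ohm's law: I = V/R.
V = 0.358 kV = 358.0 V; R = 4.43 Ω.
I = 80.81 A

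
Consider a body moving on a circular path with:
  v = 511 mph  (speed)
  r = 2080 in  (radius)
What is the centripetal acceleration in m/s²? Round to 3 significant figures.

988 m/s²

a is given directly by: a = v²/r.
v = 511 mph = 228.4 m/s; r = 2080 in = 52.83 m.
a = 987.7 m/s²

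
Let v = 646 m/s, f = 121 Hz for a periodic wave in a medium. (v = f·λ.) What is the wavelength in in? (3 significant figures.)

Rearranging: λ = v/f.
v = 646 m/s; f = 121 Hz.
λ = 5.339 m
5.339 m × (1 in / 0.02540 m) = 210.2 in

210 in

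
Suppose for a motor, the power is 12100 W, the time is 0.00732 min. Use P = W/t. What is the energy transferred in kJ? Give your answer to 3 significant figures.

5.31 kJ

Solving P = W/t for W: W = P·t.
P = 12100 W; t = 0.00732 min = 0.4392 s.
W = 5314 J
5314 J × (1 kJ / 1000 J) = 5.314 kJ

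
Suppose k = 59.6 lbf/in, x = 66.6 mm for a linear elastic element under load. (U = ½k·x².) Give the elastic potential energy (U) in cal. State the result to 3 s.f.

5.53 cal

U is given directly by: U = ½kx².
k = 59.6 lbf/in = 10438 N/m; x = 66.6 mm = 0.06660 m.
U = 23.15 J
23.15 J × (1 cal / 4.184 J) = 5.533 cal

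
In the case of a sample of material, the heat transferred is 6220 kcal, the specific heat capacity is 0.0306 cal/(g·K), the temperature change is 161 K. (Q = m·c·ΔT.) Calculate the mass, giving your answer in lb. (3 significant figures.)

Rearranging Q = m·c·ΔT for m: m = Q/(c·ΔT).
Q = 6220 kcal = 2.602×10^7 J; c = 0.0306 cal/(g·K) = 128.0 J/(kg·K); ΔT = 161 K.
m = 1263 kg
1263 kg × (1 lb / 0.4536 kg) = 2783 lb

2780 lb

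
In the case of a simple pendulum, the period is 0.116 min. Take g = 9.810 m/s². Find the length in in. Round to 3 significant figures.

474 in

Rearranging: L = g·(T/2π)².
T = 0.116 min = 6.960 s; g = 9.810 m/s².
L = 12.04 m
12.04 m × (1 in / 0.02540 m) = 473.9 in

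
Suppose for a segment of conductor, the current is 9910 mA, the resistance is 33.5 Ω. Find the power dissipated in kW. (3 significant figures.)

3.29 kW

Directly: P = I²R.
I = 9910 mA = 9.910 A; R = 33.5 Ω.
P = 3290 W  (the unit combination reduces to kg·m²/s³ = W)
3290 W × (1 kW / 1000 W) = 3.290 kW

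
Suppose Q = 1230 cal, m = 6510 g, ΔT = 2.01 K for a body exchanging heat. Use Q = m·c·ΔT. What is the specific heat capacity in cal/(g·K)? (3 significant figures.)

Rearranging Q = m·c·ΔT for c: c = Q/(m·ΔT).
Q = 1230 cal = 5146 J; m = 6510 g = 6.510 kg; ΔT = 2.01 K.
c = 393.3 J/(kg·K)
393.3 J/(kg·K) × (1 cal/(g·K) / 4184 J/(kg·K)) = 0.09400 cal/(g·K)

0.0940 cal/(g·K)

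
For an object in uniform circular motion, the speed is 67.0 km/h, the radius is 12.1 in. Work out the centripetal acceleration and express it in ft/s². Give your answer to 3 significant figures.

3700 ft/s²

Directly: a = v²/r.
v = 67.0 km/h = 18.61 m/s; r = 12.1 in = 0.3073 m.
a = 1127 m/s²
1127 m/s² × (1 ft/s² / 0.3048 m/s²) = 3698 ft/s²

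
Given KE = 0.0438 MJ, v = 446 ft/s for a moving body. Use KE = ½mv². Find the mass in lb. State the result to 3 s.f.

10.5 lb

Rearranging: m = 2·KE/v².
KE = 0.0438 MJ = 43800 J; v = 446 ft/s = 135.9 m/s.
m = 4.740 kg
4.740 kg × (1 lb / 0.4536 kg) = 10.45 lb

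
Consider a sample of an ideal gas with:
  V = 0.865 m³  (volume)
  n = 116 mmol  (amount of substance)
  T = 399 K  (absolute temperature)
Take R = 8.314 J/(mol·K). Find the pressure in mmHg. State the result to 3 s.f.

3.34 mmHg

Directly: P = nRT/V.
V = 0.865 m³; n = 116 mmol = 0.1160 mol; T = 399 K; R = 8.314 J/(mol·K).
P = 444.9 Pa  (the unit combination reduces to kg/(m·s²) = Pa)
444.9 Pa × (1 mmHg / 133.3 Pa) = 3.337 mmHg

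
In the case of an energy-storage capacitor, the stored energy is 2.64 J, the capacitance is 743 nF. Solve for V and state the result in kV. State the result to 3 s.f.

2.67 kV

Rearranging E = ½C·V² for V: V = √(2E/C).
E = 2.64 J; C = 743 nF = 7.430×10^-7 F.
V = 2666 V
2666 V × (1 kV / 1000 V) = 2.666 kV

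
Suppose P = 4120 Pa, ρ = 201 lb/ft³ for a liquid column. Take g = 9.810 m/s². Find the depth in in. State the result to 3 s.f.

Rearranging P = ρ·g·h for h: h = P/(ρ·g).
P = 4120 Pa; ρ = 201 lb/ft³ = 3220 kg/m³; g = 9.810 m/s².
h = 0.1304 m
0.1304 m × (1 in / 0.02540 m) = 5.135 in

5.14 in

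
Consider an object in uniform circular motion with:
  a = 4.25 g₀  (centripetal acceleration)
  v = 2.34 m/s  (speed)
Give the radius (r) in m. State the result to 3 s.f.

0.131 m

Rearranging: r = v²/a.
a = 4.25 g₀ = 41.68 m/s²; v = 2.34 m/s.
r = 0.1314 m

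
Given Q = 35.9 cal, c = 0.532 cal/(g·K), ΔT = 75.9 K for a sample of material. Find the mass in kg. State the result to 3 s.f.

8.89×10^-4 kg

Solving Q = m·c·ΔT for m: m = Q/(c·ΔT).
Q = 35.9 cal = 150.2 J; c = 0.532 cal/(g·K) = 2226 J/(kg·K); ΔT = 75.9 K.
m = 8.891×10^-4 kg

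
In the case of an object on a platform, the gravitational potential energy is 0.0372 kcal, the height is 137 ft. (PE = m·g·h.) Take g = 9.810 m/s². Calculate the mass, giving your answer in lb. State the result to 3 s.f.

Rearranging: m = PE/(g·h).
PE = 0.0372 kcal = 155.6 J; h = 137 ft = 41.76 m; g = 9.810 m/s².
m = 0.3800 kg
0.3800 kg × (1 lb / 0.4536 kg) = 0.8377 lb

0.838 lb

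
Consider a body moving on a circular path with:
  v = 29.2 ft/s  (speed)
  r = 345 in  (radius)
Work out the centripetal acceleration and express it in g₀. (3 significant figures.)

Directly: a = v²/r.
v = 29.2 ft/s = 8.900 m/s; r = 345 in = 8.763 m.
a = 9.039 m/s²
9.039 m/s² × (1 g₀ / 9.807 m/s²) = 0.9218 g₀

0.922 g₀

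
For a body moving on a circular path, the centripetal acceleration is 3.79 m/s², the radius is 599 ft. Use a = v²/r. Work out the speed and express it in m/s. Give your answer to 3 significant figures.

Rearranging: v = √(a·r).
a = 3.79 m/s²; r = 599 ft = 182.6 m.
v = 26.31 m/s

26.3 m/s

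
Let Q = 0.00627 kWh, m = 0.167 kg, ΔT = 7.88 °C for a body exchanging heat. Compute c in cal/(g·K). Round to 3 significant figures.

4.10 cal/(g·K)

Rearranging Q = m·c·ΔT for c: c = Q/(m·ΔT).
Q = 0.00627 kWh = 22572 J; m = 0.167 kg; ΔT = 7.88 °C = 7.880 K.
c = 17152 J/(kg·K)
17152 J/(kg·K) × (1 cal/(g·K) / 4184 J/(kg·K)) = 4.100 cal/(g·K)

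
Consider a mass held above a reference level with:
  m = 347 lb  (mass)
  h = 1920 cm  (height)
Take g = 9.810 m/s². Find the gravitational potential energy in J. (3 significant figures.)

29600 J

PE is given directly by: PE = mgh.
m = 347 lb = 157.4 kg; h = 1920 cm = 19.20 m; g = 9.810 m/s².
PE = 29646 J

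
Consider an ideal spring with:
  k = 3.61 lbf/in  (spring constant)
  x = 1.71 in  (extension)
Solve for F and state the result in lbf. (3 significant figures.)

F is given directly by: F = kx.
k = 3.61 lbf/in = 632.2 N/m; x = 1.71 in = 0.04343 m.
F = 27.46 N
27.46 N × (1 lbf / 4.448 N) = 6.173 lbf

6.17 lbf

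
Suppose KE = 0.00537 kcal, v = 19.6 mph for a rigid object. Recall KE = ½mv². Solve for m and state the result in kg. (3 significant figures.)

0.585 kg

Solving KE = ½mv² for m: m = 2·KE/v².
KE = 0.00537 kcal = 22.47 J; v = 19.6 mph = 8.762 m/s.
m = 0.5853 kg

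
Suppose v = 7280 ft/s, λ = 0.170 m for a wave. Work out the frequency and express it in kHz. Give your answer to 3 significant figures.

13.1 kHz

Rearranging v = f·λ for f: f = v/λ.
v = 7280 ft/s = 2219 m/s; λ = 0.170 m.
f = 13053 Hz
13053 Hz × (1 kHz / 1000 Hz) = 13.05 kHz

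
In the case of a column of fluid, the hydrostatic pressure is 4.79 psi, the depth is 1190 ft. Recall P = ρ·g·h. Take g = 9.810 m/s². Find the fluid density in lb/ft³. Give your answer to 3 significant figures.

Rearranging P = ρ·g·h for ρ: ρ = P/(g·h).
P = 4.79 psi = 33026 Pa; h = 1190 ft = 362.7 m; g = 9.810 m/s².
ρ = 9.282 kg/m³
9.282 kg/m³ × (1 lb/ft³ / 16.02 kg/m³) = 0.5794 lb/ft³

0.579 lb/ft³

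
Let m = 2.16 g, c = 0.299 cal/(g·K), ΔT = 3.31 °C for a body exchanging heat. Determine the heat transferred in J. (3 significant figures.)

8.94 J

Directly: Q = mcΔT.
m = 2.16 g = 0.002160 kg; c = 0.299 cal/(g·K) = 1251 J/(kg·K); ΔT = 3.31 °C = 3.310 K.
Q = 8.944 J  (the unit combination reduces to kg·m²/s² = J)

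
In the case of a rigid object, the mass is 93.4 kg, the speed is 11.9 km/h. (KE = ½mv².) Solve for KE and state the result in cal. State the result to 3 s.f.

122 cal

KE is given directly by: KE = ½mv².
m = 93.4 kg; v = 11.9 km/h = 3.306 m/s.
KE = 510.3 J  (the unit combination reduces to kg·m²/s² = J)
510.3 J × (1 cal / 4.184 J) = 122.0 cal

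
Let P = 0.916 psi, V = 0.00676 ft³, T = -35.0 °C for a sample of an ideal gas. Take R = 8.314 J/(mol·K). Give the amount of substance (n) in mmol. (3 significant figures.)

0.611 mmol

From the ideal-gas law: n = PV/(RT).
P = 0.916 psi = 6316 Pa; V = 0.00676 ft³ = 1.914×10^-4 m³; T = -35.0 °C = 238.1 K; R = 8.314 J/(mol·K).
n = 6.106×10^-4 mol
6.106×10^-4 mol × (1 mmol / 0.001000 mol) = 0.6106 mmol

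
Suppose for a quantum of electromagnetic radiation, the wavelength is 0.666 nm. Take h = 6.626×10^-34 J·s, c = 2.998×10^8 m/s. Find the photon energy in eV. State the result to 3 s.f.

Directly: E = hc/λ.
λ = 0.666 nm = 6.660×10^-10 m; h = 6.626×10^-34 J·s; c = 2.998×10^8 m/s.
E = 2.983×10^-16 J
2.983×10^-16 J × (1 eV / 1.602×10^-19 J) = 1862 eV

1860 eV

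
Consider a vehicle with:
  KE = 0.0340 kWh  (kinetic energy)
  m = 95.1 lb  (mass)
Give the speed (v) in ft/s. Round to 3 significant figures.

247 ft/s

Rearranging: v = √(2·KE/m).
KE = 0.0340 kWh = 1.224×10^5 J; m = 95.1 lb = 43.14 kg.
v = 75.33 m/s
75.33 m/s × (1 ft/s / 0.3048 m/s) = 247.2 ft/s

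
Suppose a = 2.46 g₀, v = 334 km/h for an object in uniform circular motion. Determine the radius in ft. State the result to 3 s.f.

Solving a = v²/r for r: r = v²/a.
a = 2.46 g₀ = 24.12 m/s²; v = 334 km/h = 92.78 m/s.
r = 356.8 m
356.8 m × (1 ft / 0.3048 m) = 1171 ft

1170 ft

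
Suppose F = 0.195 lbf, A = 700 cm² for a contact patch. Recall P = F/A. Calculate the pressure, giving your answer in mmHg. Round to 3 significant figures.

0.0929 mmHg

Directly: P = F/A.
F = 0.195 lbf = 0.8674 N; A = 700 cm² = 0.07000 m².
P = 12.39 Pa
12.39 Pa × (1 mmHg / 133.3 Pa) = 0.09294 mmHg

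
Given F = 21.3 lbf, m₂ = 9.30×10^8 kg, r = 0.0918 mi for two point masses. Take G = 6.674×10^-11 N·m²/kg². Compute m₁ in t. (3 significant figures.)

33300 t

Rearranging F = G·m₁·m₂/r² for m₁: m₁ = F·r²/(G·m₂).
F = 21.3 lbf = 94.75 N; m₂ = 9.30×10^8 kg; r = 0.0918 mi = 147.7 m; G = 6.674×10^-11 N·m²/kg².
m₁ = 3.332×10^7 kg
3.332×10^7 kg × (1 t / 1000 kg) = 33318 t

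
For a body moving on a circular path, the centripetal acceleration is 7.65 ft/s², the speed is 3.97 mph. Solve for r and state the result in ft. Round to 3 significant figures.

Solving a = v²/r for r: r = v²/a.
a = 7.65 ft/s² = 2.332 m/s²; v = 3.97 mph = 1.775 m/s.
r = 1.351 m
1.351 m × (1 ft / 0.3048 m) = 4.432 ft

4.43 ft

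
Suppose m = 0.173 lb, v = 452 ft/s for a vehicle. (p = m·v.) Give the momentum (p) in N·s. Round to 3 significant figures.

p is given directly by: p = mv.
m = 0.173 lb = 0.07847 kg; v = 452 ft/s = 137.8 m/s.
p = 10.81 kg·m/s
Since 1 N·s = 1 kg·m/s, 10.81 N·s.

10.8 N·s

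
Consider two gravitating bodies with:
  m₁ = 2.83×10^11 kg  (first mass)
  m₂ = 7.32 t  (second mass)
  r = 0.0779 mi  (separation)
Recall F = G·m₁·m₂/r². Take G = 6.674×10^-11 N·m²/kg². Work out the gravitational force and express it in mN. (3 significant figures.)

From Newton's law of gravitation: F = Gm₁m₂/r².
m₁ = 2.83×10^11 kg; m₂ = 7.32 t = 7320 kg; r = 0.0779 mi = 125.4 m; G = 6.674×10^-11 N·m²/kg².
F = 8.797 N
8.797 N × (1 mN / 0.001000 N) = 8797 mN

8800 mN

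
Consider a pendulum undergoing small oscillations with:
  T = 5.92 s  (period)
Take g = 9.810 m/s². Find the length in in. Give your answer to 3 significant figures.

343 in

Rearranging T = 2π√(L/g) for L: L = g·(T/2π)².
T = 5.92 s; g = 9.810 m/s².
L = 8.709 m
8.709 m × (1 in / 0.02540 m) = 342.9 in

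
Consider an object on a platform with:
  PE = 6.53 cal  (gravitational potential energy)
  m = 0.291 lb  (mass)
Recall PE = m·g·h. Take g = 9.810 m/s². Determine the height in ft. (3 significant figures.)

69.2 ft

Rearranging: h = PE/(m·g).
PE = 6.53 cal = 27.32 J; m = 0.291 lb = 0.1320 kg; g = 9.810 m/s².
h = 21.10 m
21.10 m × (1 ft / 0.3048 m) = 69.22 ft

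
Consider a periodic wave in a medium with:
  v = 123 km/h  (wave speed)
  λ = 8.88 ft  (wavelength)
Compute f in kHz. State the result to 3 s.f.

Rearranging v = f·λ for f: f = v/λ.
v = 123 km/h = 34.17 m/s; λ = 8.88 ft = 2.707 m.
f = 12.62 Hz
12.62 Hz × (1 kHz / 1000 Hz) = 0.01262 kHz

0.0126 kHz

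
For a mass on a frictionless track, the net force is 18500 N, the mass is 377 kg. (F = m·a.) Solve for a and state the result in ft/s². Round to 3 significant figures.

From Newton's second law: a = F/m.
F = 18500 N; m = 377 kg.
a = 49.07 m/s²
49.07 m/s² × (1 ft/s² / 0.3048 m/s²) = 161.0 ft/s²

161 ft/s²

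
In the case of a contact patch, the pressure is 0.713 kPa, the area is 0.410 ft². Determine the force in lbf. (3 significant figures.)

Rearranging P = F/A for F: F = P·A.
P = 0.713 kPa = 713.0 Pa; A = 0.410 ft² = 0.03809 m².
F = 27.16 N
27.16 N × (1 lbf / 4.448 N) = 6.105 lbf

6.11 lbf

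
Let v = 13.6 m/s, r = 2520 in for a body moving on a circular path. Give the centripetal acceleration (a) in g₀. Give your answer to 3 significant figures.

0.295 g₀

a is given directly by: a = v²/r.
v = 13.6 m/s; r = 2520 in = 64.01 m.
a = 2.890 m/s²
2.890 m/s² × (1 g₀ / 9.807 m/s²) = 0.2947 g₀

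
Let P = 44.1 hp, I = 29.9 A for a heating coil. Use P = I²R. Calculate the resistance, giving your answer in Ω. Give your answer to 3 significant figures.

36.8 Ω

Rearranging P = I²R for R: R = P/I².
P = 44.1 hp = 32885 W; I = 29.9 A.
R = 36.78 Ω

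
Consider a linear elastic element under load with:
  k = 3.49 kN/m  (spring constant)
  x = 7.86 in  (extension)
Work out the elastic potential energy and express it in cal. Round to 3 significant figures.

Directly: U = ½kx².
k = 3.49 kN/m = 3490 N/m; x = 7.86 in = 0.1996 m.
U = 69.55 J  (the unit combination reduces to kg·m²/s² = J)
69.55 J × (1 cal / 4.184 J) = 16.62 cal

16.6 cal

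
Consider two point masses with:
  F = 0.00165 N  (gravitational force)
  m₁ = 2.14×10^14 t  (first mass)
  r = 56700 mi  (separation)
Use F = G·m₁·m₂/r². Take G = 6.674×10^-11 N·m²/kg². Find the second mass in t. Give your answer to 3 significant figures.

From Newton's law of gravitation: m₂ = F·r²/(G·m₁).
F = 0.00165 N; m₁ = 2.14×10^14 t = 2.140×10^17 kg; r = 56700 mi = 9.125×10^7 m; G = 6.674×10^-11 N·m²/kg².
m₂ = 9.619×10^5 kg
9.619×10^5 kg × (1 t / 1000 kg) = 961.9 t

962 t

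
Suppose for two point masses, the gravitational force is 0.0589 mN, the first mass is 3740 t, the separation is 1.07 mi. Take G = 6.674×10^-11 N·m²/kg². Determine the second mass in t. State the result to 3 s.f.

Solving F = G·m₁·m₂/r² for m₂: m₂ = F·r²/(G·m₁).
F = 0.0589 mN = 5.890×10^-5 N; m₁ = 3740 t = 3.740×10^6 kg; r = 1.07 mi = 1722 m; G = 6.674×10^-11 N·m²/kg².
m₂ = 6.997×10^5 kg
6.997×10^5 kg × (1 t / 1000 kg) = 699.7 t

700 t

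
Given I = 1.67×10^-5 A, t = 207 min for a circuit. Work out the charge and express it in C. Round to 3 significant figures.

0.207 C

Directly: q = It.
I = 1.67×10^-5 A; t = 207 min = 12420 s.
q = 0.2074 C  (the unit combination reduces to A·s = C)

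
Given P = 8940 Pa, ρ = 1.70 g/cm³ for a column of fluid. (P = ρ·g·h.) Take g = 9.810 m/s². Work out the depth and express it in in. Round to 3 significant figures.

21.1 in

Rearranging: h = P/(ρ·g).
P = 8940 Pa; ρ = 1.70 g/cm³ = 1700 kg/m³; g = 9.810 m/s².
h = 0.5361 m
0.5361 m × (1 in / 0.02540 m) = 21.11 in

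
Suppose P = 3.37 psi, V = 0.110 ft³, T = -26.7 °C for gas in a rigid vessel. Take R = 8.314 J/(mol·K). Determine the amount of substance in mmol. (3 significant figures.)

From the ideal-gas law: n = PV/(RT).
P = 3.37 psi = 23235 Pa; V = 0.110 ft³ = 0.003115 m³; T = -26.7 °C = 246.4 K; R = 8.314 J/(mol·K).
n = 0.03532 mol
0.03532 mol × (1 mmol / 0.001000 mol) = 35.32 mmol

35.3 mmol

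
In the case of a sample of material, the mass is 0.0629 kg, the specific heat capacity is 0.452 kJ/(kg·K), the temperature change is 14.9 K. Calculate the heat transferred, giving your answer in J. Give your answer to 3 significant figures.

Directly: Q = mcΔT.
m = 0.0629 kg; c = 0.452 kJ/(kg·K) = 452.0 J/(kg·K); ΔT = 14.9 K.
Q = 423.6 J

424 J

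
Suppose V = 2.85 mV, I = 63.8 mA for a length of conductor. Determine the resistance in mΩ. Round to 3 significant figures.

44.7 mΩ

From Ohm's law: R = V/I.
V = 2.85 mV = 0.002850 V; I = 63.8 mA = 0.06380 A.
R = 0.04467 Ω
0.04467 Ω × (1 mΩ / 0.001000 Ω) = 44.67 mΩ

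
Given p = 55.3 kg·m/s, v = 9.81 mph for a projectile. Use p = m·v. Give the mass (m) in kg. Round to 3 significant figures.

12.6 kg

Solving p = m·v for m: m = p/v.
p = 55.3 kg·m/s; v = 9.81 mph = 4.385 m/s.
m = 12.61 kg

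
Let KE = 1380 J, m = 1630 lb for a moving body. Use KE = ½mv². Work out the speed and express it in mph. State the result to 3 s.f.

4.32 mph

Rearranging KE = ½mv² for v: v = √(2·KE/m).
KE = 1380 J; m = 1630 lb = 739.4 kg.
v = 1.932 m/s
1.932 m/s × (1 mph / 0.4470 m/s) = 4.322 mph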